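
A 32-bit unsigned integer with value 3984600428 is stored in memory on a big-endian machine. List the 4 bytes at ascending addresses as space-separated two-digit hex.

ED 80 2D 6C

3984600428 in hexadecimal, padded to 32 bits, is 0xED802D6C.
Split into bytes (most-significant first): ED 80 2D 6C.
Big-endian: lowest address holds the most-significant byte.
So the memory order matches the most-significant-first order: ED 80 2D 6C.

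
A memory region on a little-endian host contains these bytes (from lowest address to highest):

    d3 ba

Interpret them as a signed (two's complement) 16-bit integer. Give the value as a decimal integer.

Little-endian stores the least-significant byte at the lowest address.
Reassemble most-significant byte first: BA D3 → 0xBAD3.
Top bit is set, so as a signed 16-bit value this is 0xBAD3 − 2^16 = -17709.

-17709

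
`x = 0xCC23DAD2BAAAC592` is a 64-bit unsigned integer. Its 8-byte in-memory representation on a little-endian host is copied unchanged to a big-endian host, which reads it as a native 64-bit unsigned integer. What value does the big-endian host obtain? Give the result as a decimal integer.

Stored little-endian, the bytes at ascending addresses are 92 C5 AA BA D2 DA 23 CC.
Read back as big-endian, the last byte is least significant, giving 0x92C5AABAD2DA23CC.
0x92C5AABAD2DA23CC = 10576047019327628236.

10576047019327628236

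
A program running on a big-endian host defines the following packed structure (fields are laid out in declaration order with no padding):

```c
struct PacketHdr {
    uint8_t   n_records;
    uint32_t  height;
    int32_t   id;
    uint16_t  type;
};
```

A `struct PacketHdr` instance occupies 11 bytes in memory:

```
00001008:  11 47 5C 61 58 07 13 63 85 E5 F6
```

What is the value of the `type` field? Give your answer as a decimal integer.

58870

`type` follows `n_records` (1 B), `height` (4 B), `id` (4 B), so it starts at offset 1 + 4 + 4 = 9 and occupies 2 bytes.
Bytes at offsets 9..10: E5 F6.
Big-endian: lowest address holds the most-significant byte.
The bytes are already most-significant first: 0xE5F6.
0xE5F6 = 58870.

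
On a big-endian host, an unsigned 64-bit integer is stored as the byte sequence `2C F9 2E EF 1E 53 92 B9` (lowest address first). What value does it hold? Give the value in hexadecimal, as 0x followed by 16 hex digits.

Big-endian stores the most-significant byte at the lowest address.
The bytes are already most-significant first: 0x2CF92EEF1E5392B9.

0x2CF92EEF1E5392B9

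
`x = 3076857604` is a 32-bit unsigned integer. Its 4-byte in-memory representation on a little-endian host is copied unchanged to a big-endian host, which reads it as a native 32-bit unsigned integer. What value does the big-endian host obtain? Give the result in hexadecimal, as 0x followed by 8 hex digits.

0x041F65B7

3076857604 in 32-bit hexadecimal is 0xB7651F04.
Stored little-endian, the bytes at ascending addresses are 04 1F 65 B7.
Read back as big-endian, the last byte is least significant, giving 0x041F65B7.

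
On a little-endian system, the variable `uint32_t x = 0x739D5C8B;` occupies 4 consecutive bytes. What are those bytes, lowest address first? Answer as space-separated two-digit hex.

Split into bytes (most-significant first): 73 9D 5C 8B.
Little-endian stores the least-significant byte at the lowest address.
So at ascending addresses the bytes are 8B 5C 9D 73.

8B 5C 9D 73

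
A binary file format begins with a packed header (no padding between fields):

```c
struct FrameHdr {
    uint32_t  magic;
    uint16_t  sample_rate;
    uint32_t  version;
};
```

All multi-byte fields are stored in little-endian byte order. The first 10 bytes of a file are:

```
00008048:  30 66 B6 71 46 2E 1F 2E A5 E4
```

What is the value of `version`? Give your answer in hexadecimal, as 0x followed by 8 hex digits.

0xE4A52E1F

`version` follows `magic` (4 B), `sample_rate` (2 B), so it starts at offset 4 + 2 = 6 and occupies 4 bytes.
Bytes at offsets 6..9: 1F 2E A5 E4.
Little-endian stores the least-significant byte at the lowest address.
Reassemble most-significant byte first: E4 A5 2E 1F → 0xE4A52E1F.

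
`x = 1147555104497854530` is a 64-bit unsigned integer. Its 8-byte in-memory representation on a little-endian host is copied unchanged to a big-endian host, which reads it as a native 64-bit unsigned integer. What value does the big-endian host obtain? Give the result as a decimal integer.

1147555104497854530 in 64-bit hexadecimal is 0x0FECEF499BC7E842.
Stored little-endian, the bytes at ascending addresses are 42 E8 C7 9B 49 EF EC 0F.
Read back as big-endian, the last byte is least significant, giving 0x42E8C79B49EFEC0F.
0x42E8C79B49EFEC0F = 4821322870874434575.

4821322870874434575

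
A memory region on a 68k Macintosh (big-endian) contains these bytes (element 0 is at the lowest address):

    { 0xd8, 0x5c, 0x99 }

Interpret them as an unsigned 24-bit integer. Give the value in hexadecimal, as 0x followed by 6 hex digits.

Big-endian stores the most-significant byte at the lowest address.
The bytes are already most-significant first: 0xD85C99.

0xD85C99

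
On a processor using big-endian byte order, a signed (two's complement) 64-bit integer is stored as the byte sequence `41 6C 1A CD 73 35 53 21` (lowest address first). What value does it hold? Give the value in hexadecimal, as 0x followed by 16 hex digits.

0x416C1ACD73355321

Big-endian: lowest address holds the most-significant byte.
The bytes are already most-significant first: 0x416C1ACD73355321.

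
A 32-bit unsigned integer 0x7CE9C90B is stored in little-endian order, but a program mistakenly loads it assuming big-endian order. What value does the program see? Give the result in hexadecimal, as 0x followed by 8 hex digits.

0x0BC9E97C

Stored little-endian, the bytes at ascending addresses are 0B C9 E9 7C.
Read back as big-endian, the last byte is least significant, giving 0x0BC9E97C.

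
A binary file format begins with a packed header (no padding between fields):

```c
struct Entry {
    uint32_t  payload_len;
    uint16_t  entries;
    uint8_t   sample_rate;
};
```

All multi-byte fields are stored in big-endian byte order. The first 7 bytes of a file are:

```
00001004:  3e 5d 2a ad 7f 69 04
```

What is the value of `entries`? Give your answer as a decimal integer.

`entries` follows `payload_len` (4 bytes), so it starts at byte offset 4 and occupies 2 bytes.
Bytes at offsets 4..5: 7F 69.
Big-endian stores the most-significant byte at the lowest address.
The bytes are already most-significant first: 0x7F69.
0x7F69 = 32617.

32617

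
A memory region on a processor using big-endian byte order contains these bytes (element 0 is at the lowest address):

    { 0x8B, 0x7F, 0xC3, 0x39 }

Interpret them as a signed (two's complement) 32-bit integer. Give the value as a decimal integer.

-1954561223

Big-endian: lowest address holds the most-significant byte.
The bytes are already most-significant first: 0x8B7FC339.
Top bit is set, so as a signed 32-bit value this is 0x8B7FC339 − 2^32 = -1954561223.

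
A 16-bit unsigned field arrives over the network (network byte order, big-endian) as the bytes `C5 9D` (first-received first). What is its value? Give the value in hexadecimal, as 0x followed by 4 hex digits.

0xC59D

Big-endian: lowest address holds the most-significant byte.
The bytes are already most-significant first: 0xC59D.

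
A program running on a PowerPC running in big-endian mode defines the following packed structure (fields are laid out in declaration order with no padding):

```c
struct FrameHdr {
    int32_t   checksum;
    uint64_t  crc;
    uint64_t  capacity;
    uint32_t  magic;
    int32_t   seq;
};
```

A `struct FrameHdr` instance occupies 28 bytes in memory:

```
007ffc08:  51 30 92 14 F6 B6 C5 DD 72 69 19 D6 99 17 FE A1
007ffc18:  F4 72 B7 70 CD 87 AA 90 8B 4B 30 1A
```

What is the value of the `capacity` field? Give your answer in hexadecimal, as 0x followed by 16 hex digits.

0x9917FEA1F472B770

`capacity` follows `checksum` (4 B), `crc` (8 B), so it starts at offset 4 + 8 = 12 and occupies 8 bytes.
Bytes at offsets 12..19: 99 17 FE A1 F4 72 B7 70.
Big-endian stores the most-significant byte at the lowest address.
The bytes are already most-significant first: 0x9917FEA1F472B770.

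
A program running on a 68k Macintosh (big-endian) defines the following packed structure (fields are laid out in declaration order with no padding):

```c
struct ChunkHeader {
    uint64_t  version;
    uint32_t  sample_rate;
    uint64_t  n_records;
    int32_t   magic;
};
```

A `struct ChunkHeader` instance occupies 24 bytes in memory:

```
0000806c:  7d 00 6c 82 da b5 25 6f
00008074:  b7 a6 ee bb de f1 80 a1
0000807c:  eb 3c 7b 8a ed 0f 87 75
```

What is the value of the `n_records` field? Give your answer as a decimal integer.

16064762778731969418

`n_records` follows `version` (8 B), `sample_rate` (4 B), so it starts at offset 8 + 4 = 12 and occupies 8 bytes.
Bytes at offsets 12..19: DE F1 80 A1 EB 3C 7B 8A.
In big-endian order the high byte comes first in memory.
The bytes are already most-significant first: 0xDEF180A1EB3C7B8A.
0xDEF180A1EB3C7B8A = 16064762778731969418.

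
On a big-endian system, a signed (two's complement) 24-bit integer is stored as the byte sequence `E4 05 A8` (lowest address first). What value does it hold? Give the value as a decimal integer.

-1833560

Big-endian stores the most-significant byte at the lowest address.
The bytes are already most-significant first: 0xE405A8.
Top bit is set, so as a signed 24-bit value this is 0xE405A8 − 2^24 = -1833560.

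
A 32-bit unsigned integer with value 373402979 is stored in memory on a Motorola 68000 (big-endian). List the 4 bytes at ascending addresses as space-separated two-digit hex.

16 41 AD 63

373402979 in hexadecimal, padded to 32 bits, is 0x1641AD63.
Split into bytes (most-significant first): 16 41 AD 63.
In big-endian order the high byte comes first in memory.
So the memory order matches the most-significant-first order: 16 41 AD 63.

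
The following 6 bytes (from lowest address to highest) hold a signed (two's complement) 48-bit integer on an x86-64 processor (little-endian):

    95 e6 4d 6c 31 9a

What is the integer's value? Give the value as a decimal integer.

Little-endian: lowest address holds the least-significant byte.
Reassemble most-significant byte first: 9A 31 6C 4D E6 95 → 0x9A316C4DE695.
Top bit is set, so as a signed 48-bit value this is 0x9A316C4DE695 − 2^48 = -111937915591019.

-111937915591019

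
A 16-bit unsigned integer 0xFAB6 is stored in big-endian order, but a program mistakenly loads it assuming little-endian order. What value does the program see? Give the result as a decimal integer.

Stored big-endian, the bytes at ascending addresses are FA B6.
Read back as little-endian, the first byte is least significant, giving 0xB6FA.
0xB6FA = 46842.

46842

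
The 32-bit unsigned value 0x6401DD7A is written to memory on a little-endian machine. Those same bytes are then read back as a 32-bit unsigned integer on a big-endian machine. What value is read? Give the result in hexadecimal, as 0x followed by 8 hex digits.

Stored little-endian, the bytes at ascending addresses are 7A DD 01 64.
Read back as big-endian, the last byte is least significant, giving 0x7ADD0164.

0x7ADD0164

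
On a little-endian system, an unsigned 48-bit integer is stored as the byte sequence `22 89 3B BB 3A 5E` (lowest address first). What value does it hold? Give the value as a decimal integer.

103606342355234

In little-endian order the low byte comes first in memory.
Reassemble most-significant byte first: 5E 3A BB 3B 89 22 → 0x5E3ABB3B8922.
0x5E3ABB3B8922 = 103606342355234.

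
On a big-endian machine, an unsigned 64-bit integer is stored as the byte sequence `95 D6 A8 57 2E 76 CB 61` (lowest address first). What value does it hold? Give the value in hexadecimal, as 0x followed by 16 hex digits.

Big-endian stores the most-significant byte at the lowest address.
The bytes are already most-significant first: 0x95D6A8572E76CB61.

0x95D6A8572E76CB61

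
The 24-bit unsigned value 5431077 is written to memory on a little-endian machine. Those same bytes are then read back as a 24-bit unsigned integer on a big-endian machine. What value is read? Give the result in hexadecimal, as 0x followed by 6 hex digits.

5431077 in 24-bit hexadecimal is 0x52DF25.
Stored little-endian, the bytes at ascending addresses are 25 DF 52.
Read back as big-endian, the last byte is least significant, giving 0x25DF52.

0x25DF52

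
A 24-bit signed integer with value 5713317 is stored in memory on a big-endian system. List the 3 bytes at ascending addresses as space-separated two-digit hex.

57 2D A5

5713317 in hexadecimal, padded to 24 bits, is 0x572DA5.
Split into bytes (most-significant first): 57 2D A5.
Big-endian stores the most-significant byte at the lowest address.
So the memory order matches the most-significant-first order: 57 2D A5.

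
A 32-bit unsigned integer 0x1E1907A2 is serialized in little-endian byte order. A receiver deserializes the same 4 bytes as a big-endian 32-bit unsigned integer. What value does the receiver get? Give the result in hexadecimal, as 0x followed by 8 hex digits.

Stored little-endian, the bytes at ascending addresses are A2 07 19 1E.
Read back as big-endian, the last byte is least significant, giving 0xA207191E.

0xA207191E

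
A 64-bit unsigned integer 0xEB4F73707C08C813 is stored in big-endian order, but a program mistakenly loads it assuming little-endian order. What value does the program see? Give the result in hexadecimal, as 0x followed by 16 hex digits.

0x13C8087C70734FEB

Stored big-endian, the bytes at ascending addresses are EB 4F 73 70 7C 08 C8 13.
Read back as little-endian, the first byte is least significant, giving 0x13C8087C70734FEB.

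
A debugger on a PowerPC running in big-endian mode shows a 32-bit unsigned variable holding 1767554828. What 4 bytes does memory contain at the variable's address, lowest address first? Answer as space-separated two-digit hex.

1767554828 in hexadecimal, padded to 32 bits, is 0x695ABF0C.
Split into bytes (most-significant first): 69 5A BF 0C.
In big-endian order the high byte comes first in memory.
So the memory order matches the most-significant-first order: 69 5A BF 0C.

69 5A BF 0C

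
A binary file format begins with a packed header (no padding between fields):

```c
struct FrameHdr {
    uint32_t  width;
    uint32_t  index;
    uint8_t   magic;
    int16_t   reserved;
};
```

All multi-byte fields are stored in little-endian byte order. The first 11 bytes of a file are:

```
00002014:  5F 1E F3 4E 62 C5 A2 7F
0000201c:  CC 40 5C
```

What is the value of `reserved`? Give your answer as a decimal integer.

23616

`reserved` follows `width` (4 B), `index` (4 B), `magic` (1 B), so it starts at offset 4 + 4 + 1 = 9 and occupies 2 bytes.
Bytes at offsets 9..10: 40 5C.
In little-endian order the low byte comes first in memory.
Reassemble most-significant byte first: 5C 40 → 0x5C40.
0x5C40 = 23616.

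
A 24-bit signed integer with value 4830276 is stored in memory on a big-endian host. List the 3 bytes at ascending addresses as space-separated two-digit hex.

4830276 in hexadecimal, padded to 24 bits, is 0x49B444.
Split into bytes (most-significant first): 49 B4 44.
Big-endian: lowest address holds the most-significant byte.
So the memory order matches the most-significant-first order: 49 B4 44.

49 B4 44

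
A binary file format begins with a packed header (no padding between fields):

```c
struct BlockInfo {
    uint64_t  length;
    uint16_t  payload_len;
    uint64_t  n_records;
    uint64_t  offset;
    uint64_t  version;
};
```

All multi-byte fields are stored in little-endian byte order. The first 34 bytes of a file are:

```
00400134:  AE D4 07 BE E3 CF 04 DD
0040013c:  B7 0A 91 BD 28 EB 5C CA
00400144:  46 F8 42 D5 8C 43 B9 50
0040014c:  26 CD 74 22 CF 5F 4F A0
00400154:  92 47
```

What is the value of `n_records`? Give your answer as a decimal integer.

17890209070206991761

`n_records` follows `length` (8 B), `payload_len` (2 B), so it starts at offset 8 + 2 = 10 and occupies 8 bytes.
Bytes at offsets 10..17: 91 BD 28 EB 5C CA 46 F8.
In little-endian order the low byte comes first in memory.
Reassemble most-significant byte first: F8 46 CA 5C EB 28 BD 91 → 0xF846CA5CEB28BD91.
0xF846CA5CEB28BD91 = 17890209070206991761.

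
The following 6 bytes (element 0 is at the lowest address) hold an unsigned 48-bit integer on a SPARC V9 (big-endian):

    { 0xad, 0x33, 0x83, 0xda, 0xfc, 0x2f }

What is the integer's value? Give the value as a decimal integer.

190436767104047

In big-endian order the high byte comes first in memory.
The bytes are already most-significant first: 0xAD3383DAFC2F.
0xAD3383DAFC2F = 190436767104047.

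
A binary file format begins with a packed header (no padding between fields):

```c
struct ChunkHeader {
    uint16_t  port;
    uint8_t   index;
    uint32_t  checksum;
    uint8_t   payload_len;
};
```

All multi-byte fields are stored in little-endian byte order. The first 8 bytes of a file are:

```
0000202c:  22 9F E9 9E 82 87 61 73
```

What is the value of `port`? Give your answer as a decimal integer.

40738

`port` is the first field, at byte offset 0, occupying 2 bytes.
Bytes at offsets 0..1: 22 9F.
Little-endian stores the least-significant byte at the lowest address.
Reassemble most-significant byte first: 9F 22 → 0x9F22.
0x9F22 = 40738.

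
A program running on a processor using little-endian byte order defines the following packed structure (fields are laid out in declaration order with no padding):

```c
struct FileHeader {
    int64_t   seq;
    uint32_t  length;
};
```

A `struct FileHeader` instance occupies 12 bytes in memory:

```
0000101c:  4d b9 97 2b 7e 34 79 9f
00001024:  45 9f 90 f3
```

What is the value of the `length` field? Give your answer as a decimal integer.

`length` follows `seq` (8 bytes), so it starts at byte offset 8 and occupies 4 bytes.
Bytes at offsets 8..11: 45 9F 90 F3.
Little-endian: lowest address holds the least-significant byte.
Reassemble most-significant byte first: F3 90 9F 45 → 0xF3909F45.
0xF3909F45 = 4086341445.

4086341445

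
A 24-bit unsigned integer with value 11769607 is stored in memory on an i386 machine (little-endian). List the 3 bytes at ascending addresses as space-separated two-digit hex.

07 97 B3

11769607 in hexadecimal, padded to 24 bits, is 0xB39707.
Split into bytes (most-significant first): B3 97 07.
In little-endian order the low byte comes first in memory.
So at ascending addresses the bytes are 07 97 B3.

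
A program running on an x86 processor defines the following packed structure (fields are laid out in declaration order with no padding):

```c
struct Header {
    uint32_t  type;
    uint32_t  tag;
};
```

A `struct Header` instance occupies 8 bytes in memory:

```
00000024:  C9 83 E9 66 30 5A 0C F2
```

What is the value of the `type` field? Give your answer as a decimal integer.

`type` is the first field, at byte offset 0, occupying 4 bytes.
Bytes at offsets 0..3: C9 83 E9 66.
In little-endian order the low byte comes first in memory.
Reassemble most-significant byte first: 66 E9 83 C9 → 0x66E983C9.
0x66E983C9 = 1726579657.

1726579657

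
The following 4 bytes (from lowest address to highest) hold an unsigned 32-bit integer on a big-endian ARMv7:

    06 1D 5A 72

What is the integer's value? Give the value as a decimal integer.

Big-endian: lowest address holds the most-significant byte.
The bytes are already most-significant first: 0x061D5A72.
0x061D5A72 = 102586994.

102586994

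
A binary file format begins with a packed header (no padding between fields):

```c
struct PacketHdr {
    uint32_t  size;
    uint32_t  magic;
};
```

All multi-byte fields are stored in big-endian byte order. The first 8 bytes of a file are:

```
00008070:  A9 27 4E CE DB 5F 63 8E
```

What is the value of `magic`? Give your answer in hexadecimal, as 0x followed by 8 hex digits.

0xDB5F638E

`magic` follows `size` (4 bytes), so it starts at byte offset 4 and occupies 4 bytes.
Bytes at offsets 4..7: DB 5F 63 8E.
Big-endian stores the most-significant byte at the lowest address.
The bytes are already most-significant first: 0xDB5F638E.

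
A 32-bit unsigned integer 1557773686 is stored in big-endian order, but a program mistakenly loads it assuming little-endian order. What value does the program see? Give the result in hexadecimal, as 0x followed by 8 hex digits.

0x76BDD95C

1557773686 in 32-bit hexadecimal is 0x5CD9BD76.
Stored big-endian, the bytes at ascending addresses are 5C D9 BD 76.
Read back as little-endian, the first byte is least significant, giving 0x76BDD95C.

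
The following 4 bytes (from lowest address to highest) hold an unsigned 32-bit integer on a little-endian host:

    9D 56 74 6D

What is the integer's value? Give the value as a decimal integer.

Little-endian: lowest address holds the least-significant byte.
Reassemble most-significant byte first: 6D 74 56 9D → 0x6D74569D.
0x6D74569D = 1836340893.

1836340893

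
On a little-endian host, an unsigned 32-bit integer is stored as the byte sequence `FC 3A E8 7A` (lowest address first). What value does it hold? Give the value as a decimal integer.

Little-endian: lowest address holds the least-significant byte.
Reassemble most-significant byte first: 7A E8 3A FC → 0x7AE83AFC.
0x7AE83AFC = 2062039804.

2062039804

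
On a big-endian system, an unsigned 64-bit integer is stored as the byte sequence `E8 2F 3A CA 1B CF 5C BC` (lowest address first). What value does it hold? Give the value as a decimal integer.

16730655780429061308

Big-endian stores the most-significant byte at the lowest address.
The bytes are already most-significant first: 0xE82F3ACA1BCF5CBC.
0xE82F3ACA1BCF5CBC = 16730655780429061308.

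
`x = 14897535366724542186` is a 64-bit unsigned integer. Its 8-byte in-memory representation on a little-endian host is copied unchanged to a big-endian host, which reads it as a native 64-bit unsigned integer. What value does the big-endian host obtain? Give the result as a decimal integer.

16888058018395963086

14897535366724542186 in 64-bit hexadecimal is 0xCEBEAD7C4A6F5EEA.
Stored little-endian, the bytes at ascending addresses are EA 5E 6F 4A 7C AD BE CE.
Read back as big-endian, the last byte is least significant, giving 0xEA5E6F4A7CADBECE.
0xEA5E6F4A7CADBECE = 16888058018395963086.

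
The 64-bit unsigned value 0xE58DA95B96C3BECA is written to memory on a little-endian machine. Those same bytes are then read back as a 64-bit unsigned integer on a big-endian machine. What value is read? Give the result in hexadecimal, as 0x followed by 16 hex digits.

Stored little-endian, the bytes at ascending addresses are CA BE C3 96 5B A9 8D E5.
Read back as big-endian, the last byte is least significant, giving 0xCABEC3965BA98DE5.

0xCABEC3965BA98DE5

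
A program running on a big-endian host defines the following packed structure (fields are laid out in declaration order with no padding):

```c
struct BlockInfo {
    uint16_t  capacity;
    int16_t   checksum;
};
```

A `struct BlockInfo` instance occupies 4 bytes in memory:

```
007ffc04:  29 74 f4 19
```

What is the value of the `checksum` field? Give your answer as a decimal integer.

-3047

`checksum` follows `capacity` (2 bytes), so it starts at byte offset 2 and occupies 2 bytes.
Bytes at offsets 2..3: F4 19.
Big-endian stores the most-significant byte at the lowest address.
The bytes are already most-significant first: 0xF419.
Top bit is set, so as a signed 16-bit value this is 0xF419 − 2^16 = -3047.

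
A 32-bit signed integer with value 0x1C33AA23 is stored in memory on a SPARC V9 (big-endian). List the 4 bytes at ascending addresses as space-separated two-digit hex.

1C 33 AA 23

Split into bytes (most-significant first): 1C 33 AA 23.
In big-endian order the high byte comes first in memory.
So the memory order matches the most-significant-first order: 1C 33 AA 23.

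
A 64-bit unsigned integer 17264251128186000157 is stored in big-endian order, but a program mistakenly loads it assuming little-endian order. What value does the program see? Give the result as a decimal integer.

17264251128186000157 in 64-bit hexadecimal is 0xEF96F0EE60A9D31D.
Stored big-endian, the bytes at ascending addresses are EF 96 F0 EE 60 A9 D3 1D.
Read back as little-endian, the first byte is least significant, giving 0x1DD3A960EEF096EF.
0x1DD3A960EEF096EF = 2149247680976557807.

2149247680976557807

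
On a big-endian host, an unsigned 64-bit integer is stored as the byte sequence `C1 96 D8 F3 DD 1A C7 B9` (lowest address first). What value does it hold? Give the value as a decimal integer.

Big-endian stores the most-significant byte at the lowest address.
The bytes are already most-significant first: 0xC196D8F3DD1AC7B9.
0xC196D8F3DD1AC7B9 = 13949575437724862393.

13949575437724862393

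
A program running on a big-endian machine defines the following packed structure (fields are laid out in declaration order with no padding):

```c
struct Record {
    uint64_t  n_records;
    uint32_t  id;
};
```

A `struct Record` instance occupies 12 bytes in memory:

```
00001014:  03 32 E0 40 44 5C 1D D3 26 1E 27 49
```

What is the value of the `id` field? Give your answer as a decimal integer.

639510345

`id` follows `n_records` (8 bytes), so it starts at byte offset 8 and occupies 4 bytes.
Bytes at offsets 8..11: 26 1E 27 49.
Big-endian stores the most-significant byte at the lowest address.
The bytes are already most-significant first: 0x261E2749.
0x261E2749 = 639510345.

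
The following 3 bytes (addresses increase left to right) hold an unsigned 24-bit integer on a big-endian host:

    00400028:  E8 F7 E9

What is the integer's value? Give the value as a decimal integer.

15267817

In big-endian order the high byte comes first in memory.
The bytes are already most-significant first: 0xE8F7E9.
0xE8F7E9 = 15267817.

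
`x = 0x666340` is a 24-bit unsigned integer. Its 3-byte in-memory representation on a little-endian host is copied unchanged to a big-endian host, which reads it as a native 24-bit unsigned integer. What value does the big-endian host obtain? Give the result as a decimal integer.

4219750

Stored little-endian, the bytes at ascending addresses are 40 63 66.
Read back as big-endian, the last byte is least significant, giving 0x406366.
0x406366 = 4219750.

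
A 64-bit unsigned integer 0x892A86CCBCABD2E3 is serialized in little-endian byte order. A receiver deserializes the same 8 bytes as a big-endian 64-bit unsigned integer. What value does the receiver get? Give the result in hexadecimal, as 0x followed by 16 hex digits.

Stored little-endian, the bytes at ascending addresses are E3 D2 AB BC CC 86 2A 89.
Read back as big-endian, the last byte is least significant, giving 0xE3D2ABBCCC862A89.

0xE3D2ABBCCC862A89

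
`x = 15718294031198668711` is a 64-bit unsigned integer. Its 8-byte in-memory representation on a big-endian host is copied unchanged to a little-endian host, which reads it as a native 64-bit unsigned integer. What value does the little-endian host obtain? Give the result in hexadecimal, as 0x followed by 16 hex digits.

0xA747BD6C249922DA

15718294031198668711 in 64-bit hexadecimal is 0xDA2299246CBD47A7.
Stored big-endian, the bytes at ascending addresses are DA 22 99 24 6C BD 47 A7.
Read back as little-endian, the first byte is least significant, giving 0xA747BD6C249922DA.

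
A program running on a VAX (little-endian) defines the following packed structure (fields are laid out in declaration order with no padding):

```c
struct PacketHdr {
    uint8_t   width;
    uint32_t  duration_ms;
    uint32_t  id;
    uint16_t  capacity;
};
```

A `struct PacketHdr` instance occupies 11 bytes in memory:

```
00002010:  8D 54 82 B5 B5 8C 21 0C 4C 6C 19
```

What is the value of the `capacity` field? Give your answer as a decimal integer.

6508

`capacity` follows `width` (1 B), `duration_ms` (4 B), `id` (4 B), so it starts at offset 1 + 4 + 4 = 9 and occupies 2 bytes.
Bytes at offsets 9..10: 6C 19.
Little-endian: lowest address holds the least-significant byte.
Reassemble most-significant byte first: 19 6C → 0x196C.
0x196C = 6508.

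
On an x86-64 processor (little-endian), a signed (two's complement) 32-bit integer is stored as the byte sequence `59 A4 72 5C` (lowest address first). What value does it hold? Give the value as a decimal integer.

1551017049

Little-endian stores the least-significant byte at the lowest address.
Reassemble most-significant byte first: 5C 72 A4 59 → 0x5C72A459.
0x5C72A459 = 1551017049.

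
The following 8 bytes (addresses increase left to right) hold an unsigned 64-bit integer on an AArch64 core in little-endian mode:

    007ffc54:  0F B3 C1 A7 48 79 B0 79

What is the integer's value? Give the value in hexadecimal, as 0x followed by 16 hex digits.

0x79B07948A7C1B30F

Little-endian: lowest address holds the least-significant byte.
Reassemble most-significant byte first: 79 B0 79 48 A7 C1 B3 0F → 0x79B07948A7C1B30F.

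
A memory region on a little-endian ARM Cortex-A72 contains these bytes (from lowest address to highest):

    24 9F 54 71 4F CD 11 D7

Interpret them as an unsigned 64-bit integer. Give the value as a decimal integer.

Little-endian: lowest address holds the least-significant byte.
Reassemble most-significant byte first: D7 11 CD 4F 71 54 9F 24 → 0xD711CD4F71549F24.
0xD711CD4F71549F24 = 15497393533846069028.

15497393533846069028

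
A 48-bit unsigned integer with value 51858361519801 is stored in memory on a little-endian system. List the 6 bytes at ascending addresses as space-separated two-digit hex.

B9 8E 37 37 2A 2F

51858361519801 in hexadecimal, padded to 48 bits, is 0x2F2A37378EB9.
Split into bytes (most-significant first): 2F 2A 37 37 8E B9.
Little-endian: lowest address holds the least-significant byte.
So at ascending addresses the bytes are B9 8E 37 37 2A 2F.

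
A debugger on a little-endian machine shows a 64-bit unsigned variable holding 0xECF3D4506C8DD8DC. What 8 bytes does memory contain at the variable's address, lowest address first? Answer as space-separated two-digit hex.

Split into bytes (most-significant first): EC F3 D4 50 6C 8D D8 DC.
In little-endian order the low byte comes first in memory.
So at ascending addresses the bytes are DC D8 8D 6C 50 D4 F3 EC.

DC D8 8D 6C 50 D4 F3 EC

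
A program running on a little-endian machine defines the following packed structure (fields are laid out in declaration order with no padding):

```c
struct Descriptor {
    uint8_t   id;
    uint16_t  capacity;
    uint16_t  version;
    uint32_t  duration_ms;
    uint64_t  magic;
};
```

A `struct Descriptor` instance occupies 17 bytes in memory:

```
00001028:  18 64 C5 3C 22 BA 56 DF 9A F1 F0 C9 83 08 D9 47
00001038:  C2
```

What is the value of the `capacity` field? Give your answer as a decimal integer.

50532

`capacity` follows `id` (1 byte), so it starts at byte offset 1 and occupies 2 bytes.
Bytes at offsets 1..2: 64 C5.
Little-endian stores the least-significant byte at the lowest address.
Reassemble most-significant byte first: C5 64 → 0xC564.
0xC564 = 50532.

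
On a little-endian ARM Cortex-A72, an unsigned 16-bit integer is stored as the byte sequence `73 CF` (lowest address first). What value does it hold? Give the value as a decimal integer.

In little-endian order the low byte comes first in memory.
Reassemble most-significant byte first: CF 73 → 0xCF73.
0xCF73 = 53107.

53107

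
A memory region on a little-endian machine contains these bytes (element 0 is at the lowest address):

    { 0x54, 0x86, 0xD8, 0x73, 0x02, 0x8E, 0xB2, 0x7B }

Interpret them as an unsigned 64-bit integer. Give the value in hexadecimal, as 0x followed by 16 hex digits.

In little-endian order the low byte comes first in memory.
Reassemble most-significant byte first: 7B B2 8E 02 73 D8 86 54 → 0x7BB28E0273D88654.

0x7BB28E0273D88654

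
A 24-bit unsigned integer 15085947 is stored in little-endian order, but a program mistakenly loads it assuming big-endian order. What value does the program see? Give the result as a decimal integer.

8073702

15085947 in 24-bit hexadecimal is 0xE6317B.
Stored little-endian, the bytes at ascending addresses are 7B 31 E6.
Read back as big-endian, the last byte is least significant, giving 0x7B31E6.
0x7B31E6 = 8073702.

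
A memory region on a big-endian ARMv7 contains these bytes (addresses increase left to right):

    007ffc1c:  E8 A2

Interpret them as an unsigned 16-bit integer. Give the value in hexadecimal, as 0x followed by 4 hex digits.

0xE8A2

Big-endian: lowest address holds the most-significant byte.
The bytes are already most-significant first: 0xE8A2.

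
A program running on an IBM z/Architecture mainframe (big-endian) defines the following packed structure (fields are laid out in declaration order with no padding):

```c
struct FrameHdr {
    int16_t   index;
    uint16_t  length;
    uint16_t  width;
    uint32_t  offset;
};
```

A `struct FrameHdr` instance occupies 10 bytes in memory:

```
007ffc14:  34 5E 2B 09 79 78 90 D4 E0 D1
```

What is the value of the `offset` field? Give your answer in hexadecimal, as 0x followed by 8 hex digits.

`offset` follows `index` (2 B), `length` (2 B), `width` (2 B), so it starts at offset 2 + 2 + 2 = 6 and occupies 4 bytes.
Bytes at offsets 6..9: 90 D4 E0 D1.
In big-endian order the high byte comes first in memory.
The bytes are already most-significant first: 0x90D4E0D1.

0x90D4E0D1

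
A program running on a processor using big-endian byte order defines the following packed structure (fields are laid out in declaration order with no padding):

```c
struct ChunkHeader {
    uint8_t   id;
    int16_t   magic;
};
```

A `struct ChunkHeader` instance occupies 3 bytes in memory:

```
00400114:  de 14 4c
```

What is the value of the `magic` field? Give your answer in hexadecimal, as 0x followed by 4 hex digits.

0x144C

`magic` follows `id` (1 byte), so it starts at byte offset 1 and occupies 2 bytes.
Bytes at offsets 1..2: 14 4C.
Big-endian stores the most-significant byte at the lowest address.
The bytes are already most-significant first: 0x144C.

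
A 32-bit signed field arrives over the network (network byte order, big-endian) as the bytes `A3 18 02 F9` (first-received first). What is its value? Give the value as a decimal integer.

-1558707463

Big-endian: lowest address holds the most-significant byte.
The bytes are already most-significant first: 0xA31802F9.
Top bit is set, so as a signed 32-bit value this is 0xA31802F9 − 2^32 = -1558707463.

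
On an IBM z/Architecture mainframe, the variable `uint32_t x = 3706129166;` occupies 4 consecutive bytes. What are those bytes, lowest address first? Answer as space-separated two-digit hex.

DC E7 0B 0E

3706129166 in hexadecimal, padded to 32 bits, is 0xDCE70B0E.
Split into bytes (most-significant first): DC E7 0B 0E.
Big-endian stores the most-significant byte at the lowest address.
So the memory order matches the most-significant-first order: DC E7 0B 0E.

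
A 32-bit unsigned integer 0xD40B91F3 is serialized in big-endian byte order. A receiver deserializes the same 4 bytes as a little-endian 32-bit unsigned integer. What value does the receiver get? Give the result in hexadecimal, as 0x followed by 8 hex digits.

0xF3910BD4

Stored big-endian, the bytes at ascending addresses are D4 0B 91 F3.
Read back as little-endian, the first byte is least significant, giving 0xF3910BD4.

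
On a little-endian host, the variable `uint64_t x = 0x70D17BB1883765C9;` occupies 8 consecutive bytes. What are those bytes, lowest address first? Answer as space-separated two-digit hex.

C9 65 37 88 B1 7B D1 70

Split into bytes (most-significant first): 70 D1 7B B1 88 37 65 C9.
Little-endian stores the least-significant byte at the lowest address.
So at ascending addresses the bytes are C9 65 37 88 B1 7B D1 70.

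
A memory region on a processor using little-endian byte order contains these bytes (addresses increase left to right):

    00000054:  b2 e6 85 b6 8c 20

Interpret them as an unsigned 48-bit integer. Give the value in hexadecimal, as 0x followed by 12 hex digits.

0x208CB685E6B2

Little-endian: lowest address holds the least-significant byte.
Reassemble most-significant byte first: 20 8C B6 85 E6 B2 → 0x208CB685E6B2.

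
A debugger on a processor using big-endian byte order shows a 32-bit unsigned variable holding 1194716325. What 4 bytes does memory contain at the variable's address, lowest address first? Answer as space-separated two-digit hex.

1194716325 in hexadecimal, padded to 32 bits, is 0x4735ECA5.
Split into bytes (most-significant first): 47 35 EC A5.
In big-endian order the high byte comes first in memory.
So the memory order matches the most-significant-first order: 47 35 EC A5.

47 35 EC A5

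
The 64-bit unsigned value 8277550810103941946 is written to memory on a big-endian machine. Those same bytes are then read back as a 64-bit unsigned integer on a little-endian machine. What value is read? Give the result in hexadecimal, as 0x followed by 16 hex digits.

0x3A0B7EFE9AC4DF72

8277550810103941946 in 64-bit hexadecimal is 0x72DFC49AFE7E0B3A.
Stored big-endian, the bytes at ascending addresses are 72 DF C4 9A FE 7E 0B 3A.
Read back as little-endian, the first byte is least significant, giving 0x3A0B7EFE9AC4DF72.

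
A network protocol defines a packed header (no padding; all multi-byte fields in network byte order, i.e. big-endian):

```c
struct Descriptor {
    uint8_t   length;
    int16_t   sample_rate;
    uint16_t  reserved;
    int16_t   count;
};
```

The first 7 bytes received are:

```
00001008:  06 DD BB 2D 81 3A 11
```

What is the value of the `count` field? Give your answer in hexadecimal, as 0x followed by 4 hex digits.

`count` follows `length` (1 B), `sample_rate` (2 B), `reserved` (2 B), so it starts at offset 1 + 2 + 2 = 5 and occupies 2 bytes.
Bytes at offsets 5..6: 3A 11.
Big-endian: lowest address holds the most-significant byte.
The bytes are already most-significant first: 0x3A11.

0x3A11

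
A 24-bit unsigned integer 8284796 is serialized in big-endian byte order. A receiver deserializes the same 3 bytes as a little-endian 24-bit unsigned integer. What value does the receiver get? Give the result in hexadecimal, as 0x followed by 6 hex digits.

0x7C6A7E

8284796 in 24-bit hexadecimal is 0x7E6A7C.
Stored big-endian, the bytes at ascending addresses are 7E 6A 7C.
Read back as little-endian, the first byte is least significant, giving 0x7C6A7E.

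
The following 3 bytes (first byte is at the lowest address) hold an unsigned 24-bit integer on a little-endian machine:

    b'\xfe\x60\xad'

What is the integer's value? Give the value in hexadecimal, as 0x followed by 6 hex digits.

Little-endian stores the least-significant byte at the lowest address.
Reassemble most-significant byte first: AD 60 FE → 0xAD60FE.

0xAD60FE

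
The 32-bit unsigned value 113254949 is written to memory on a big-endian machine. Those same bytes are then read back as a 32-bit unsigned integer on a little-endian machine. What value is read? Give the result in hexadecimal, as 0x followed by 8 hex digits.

0x2522C006

113254949 in 32-bit hexadecimal is 0x06C02225.
Stored big-endian, the bytes at ascending addresses are 06 C0 22 25.
Read back as little-endian, the first byte is least significant, giving 0x2522C006.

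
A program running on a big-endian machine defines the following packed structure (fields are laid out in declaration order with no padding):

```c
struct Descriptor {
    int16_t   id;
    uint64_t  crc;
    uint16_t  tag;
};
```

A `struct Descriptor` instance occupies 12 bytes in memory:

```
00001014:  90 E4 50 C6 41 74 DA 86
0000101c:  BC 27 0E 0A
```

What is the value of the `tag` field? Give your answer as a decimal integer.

`tag` follows `id` (2 B), `crc` (8 B), so it starts at offset 2 + 8 = 10 and occupies 2 bytes.
Bytes at offsets 10..11: 0E 0A.
Big-endian stores the most-significant byte at the lowest address.
The bytes are already most-significant first: 0x0E0A.
0x0E0A = 3594.

3594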